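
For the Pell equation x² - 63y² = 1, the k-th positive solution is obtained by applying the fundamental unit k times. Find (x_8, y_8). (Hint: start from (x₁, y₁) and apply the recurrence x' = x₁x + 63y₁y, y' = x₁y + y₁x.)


Step 1: Find the fundamental solution (x₁, y₁) of x² - 63y² = 1.
  Expand √63 as a continued fraction. a₀ = ⌊√63⌋ = 7; iterate m_{k+1} = d_k·a_k − m_k, d_{k+1} = (63 − m_{k+1}²)/d_k, a_{k+1} = ⌊(a₀ + m_{k+1})/d_{k+1}⌋ (starting m₀ = 0, d₀ = 1), with convergents p_k = a_k·p_{k-1} + p_{k-2}, q_k = a_k·q_{k-1} + q_{k-2} (p₋₁ = 1, q₋₁ = 0):
  k = 0: a₀ = 7; p₀/q₀ = 7/1; p₀² − 63·q₀² = 49 − 63 = -14.
  k = 1: m = 7, d = 14, a = ⌊(7 + 7)/14⌋ = 1; p/q = (1·7 + 1)/(1·1 + 0) = 8/1; p² − 63·q² = 64 − 63 = 1.
  The first convergent with p² − 63·q² = 1 gives the fundamental solution (x₁, y₁) = (8, 1).
Step 2: Apply the recurrence (x_{n+1}, y_{n+1}) = (x₁x_n + 63y₁y_n, x₁y_n + y₁x_n) repeatedly.
  From (x_1, y_1) = (8, 1): x_2 = 8·8 + 63·1·1 = 127; y_2 = 8·1 + 1·8 = 16.
  From (x_2, y_2) = (127, 16): x_3 = 8·127 + 63·1·16 = 2024; y_3 = 8·16 + 1·127 = 255.
  From (x_3, y_3) = (2024, 255): x_4 = 8·2024 + 63·1·255 = 32257; y_4 = 8·255 + 1·2024 = 4064.
  From (x_4, y_4) = (32257, 4064): x_5 = 8·32257 + 63·1·4064 = 514088; y_5 = 8·4064 + 1·32257 = 64769.
  From (x_5, y_5) = (514088, 64769): x_6 = 8·514088 + 63·1·64769 = 8193151; y_6 = 8·64769 + 1·514088 = 1032240.
  From (x_6, y_6) = (8193151, 1032240): x_7 = 8·8193151 + 63·1·1032240 = 130576328; y_7 = 8·1032240 + 1·8193151 = 16451071.
  From (x_7, y_7) = (130576328, 16451071): x_8 = 8·130576328 + 63·1·16451071 = 2081028097; y_8 = 8·16451071 + 1·130576328 = 262184896.
Step 3: Verify x_8² - 63·y_8² = 4330677940503441409 - 4330677940503441408 = 1 (should be 1). ✓

(x_1, y_1) = (8, 1); (x_8, y_8) = (2081028097, 262184896).


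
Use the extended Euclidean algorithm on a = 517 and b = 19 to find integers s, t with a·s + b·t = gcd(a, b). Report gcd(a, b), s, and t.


Euclidean algorithm on (517, 19) — divide until remainder is 0:
  517 = 27 · 19 + 4
  19 = 4 · 4 + 3
  4 = 1 · 3 + 1
  3 = 3 · 1 + 0
gcd(517, 19) = 1.
Track Bezout coefficients alongside the remainders: start with r₀ = 517 = a·1 + b·0 (s = 1, t = 0) and r₁ = 19 = a·0 + b·1 (s = 0, t = 1); each new remainder r_{k+1} = r_{k-1} − q_k·r_k inherits s_{k+1} = s_{k-1} − q_k·s_k, t_{k+1} = t_{k-1} − q_k·t_k, so r_k = a·s_k + b·t_k at every step:
  q = 27: r = 4, s = 1 − 27·0 = 1, t = 0 − 27·1 = -27  (check: 517·1 + 19·(-27) = 4)
  q = 4: r = 3, s = 0 − 4·1 = -4, t = 1 − 4·(-27) = 109  (check: 517·(-4) + 19·109 = 3)
  q = 1: r = 1, s = 1 − 1·(-4) = 5, t = -27 − 1·109 = -136  (check: 517·5 + 19·(-136) = 1)
The row with r = 1 (the gcd) gives the Bezout coefficients s = 5, t = -136.
Result: 517 · (5) + 19 · (-136) = 1.

gcd(517, 19) = 1; s = 5, t = -136 (check: 517·5 + 19·(-136) = 1).


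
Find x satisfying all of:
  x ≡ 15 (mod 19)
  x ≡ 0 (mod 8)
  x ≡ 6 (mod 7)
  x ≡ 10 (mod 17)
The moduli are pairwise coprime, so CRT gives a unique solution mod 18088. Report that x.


Product of moduli M = 19 · 8 · 7 · 17 = 18088.
Merge one congruence at a time:
  Start: x ≡ 15 (mod 19).
  Combine with x ≡ 0 (mod 8); new modulus lcm = 152.
    Write x = 15 + 19·t and substitute into x ≡ 0 (mod 8): 19·t ≡ 0 − 15 = -15 (mod 8).
    Reduce coefficients mod 8: 3·t ≡ 1 (mod 8).
    The inverse of 3 mod 8 is 3 (since 3·3 = 9 = 1·8 + 1), so t ≡ 3·1 = 3 ≡ 3 (mod 8).
    Then x = 15 + 19·3 = 72, valid modulo lcm(19, 8) = 152: x ≡ 72 (mod 152).
  Combine with x ≡ 6 (mod 7); new modulus lcm = 1064.
    Write x = 72 + 152·t and substitute into x ≡ 6 (mod 7): 152·t ≡ 6 − 72 = -66 (mod 7).
    Reduce coefficients mod 7: 5·t ≡ 4 (mod 7).
    The inverse of 5 mod 7 is 3 (since 5·3 = 15 = 2·7 + 1), so t ≡ 3·4 = 12 ≡ 5 (mod 7).
    Then x = 72 + 152·5 = 832, valid modulo lcm(152, 7) = 1064: x ≡ 832 (mod 1064).
  Combine with x ≡ 10 (mod 17); new modulus lcm = 18088.
    Write x = 832 + 1064·t and substitute into x ≡ 10 (mod 17): 1064·t ≡ 10 − 832 = -822 (mod 17).
    Reduce coefficients mod 17: 10·t ≡ 11 (mod 17).
    The inverse of 10 mod 17 is 12 (since 10·12 = 120 = 7·17 + 1), so t ≡ 12·11 = 132 ≡ 13 (mod 17).
    Then x = 832 + 1064·13 = 14664, valid modulo lcm(1064, 17) = 18088: x ≡ 14664 (mod 18088).
Verify against each original: 14664 mod 19 = 15, 14664 mod 8 = 0, 14664 mod 7 = 6, 14664 mod 17 = 10.

x ≡ 14664 (mod 18088).


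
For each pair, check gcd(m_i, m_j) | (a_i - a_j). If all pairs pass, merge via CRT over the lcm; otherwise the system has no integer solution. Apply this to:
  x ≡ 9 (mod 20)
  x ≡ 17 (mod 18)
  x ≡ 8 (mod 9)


Moduli 20, 18, 9 are not pairwise coprime, so CRT works modulo lcm(m_i) when all pairwise compatibility conditions hold.
Pairwise compatibility: gcd(m_i, m_j) must divide a_i - a_j for every pair.
Merge one congruence at a time:
  Start: x ≡ 9 (mod 20).
  Combine with x ≡ 17 (mod 18): gcd(20, 18) = 2; 17 - 9 = 8, which IS divisible by 2, so compatible.
    Write x = 9 + 20·t and substitute into x ≡ 17 (mod 18): 20·t ≡ 17 − 9 = 8 (mod 18).
    Divide the congruence (and modulus) by g = 2: 10·t ≡ 4 (mod 9).
    Reduce coefficients mod 9: 1·t ≡ 4 (mod 9).
    So t ≡ 4 (mod 9).
    Then x = 9 + 20·4 = 89, valid modulo lcm(20, 18) = 180: x ≡ 89 (mod 180).
  Combine with x ≡ 8 (mod 9): gcd(180, 9) = 9; 8 - 89 = -81, which IS divisible by 9, so compatible.
    Write x = 89 + 180·t and substitute into x ≡ 8 (mod 9): 180·t ≡ 8 − 89 = -81 (mod 9).
    Divide the congruence (and modulus) by g = 9: 20·t ≡ -9 (mod 1).
    Modulo 1 every t works; take t = 0.
    Then x = 89 + 180·0 = 89, valid modulo lcm(180, 9) = 180: x ≡ 89 (mod 180).
Verify: 89 mod 20 = 9, 89 mod 18 = 17, 89 mod 9 = 8.

x ≡ 89 (mod 180).


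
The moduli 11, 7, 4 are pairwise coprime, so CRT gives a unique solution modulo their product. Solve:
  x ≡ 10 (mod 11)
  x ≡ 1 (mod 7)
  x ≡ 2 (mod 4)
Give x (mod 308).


Moduli 11, 7, 4 are pairwise coprime; by CRT there is a unique solution modulo M = 11 · 7 · 4 = 308.
Solve pairwise, accumulating the modulus:
  Start with x ≡ 10 (mod 11).
  Combine with x ≡ 1 (mod 7): since gcd(11, 7) = 1, we get a unique residue mod 77.
    Write x = 10 + 11·t and substitute into x ≡ 1 (mod 7): 11·t ≡ 1 − 10 = -9 (mod 7).
    Reduce coefficients mod 7: 4·t ≡ 5 (mod 7).
    The inverse of 4 mod 7 is 2 (since 4·2 = 8 = 1·7 + 1), so t ≡ 2·5 = 10 ≡ 3 (mod 7).
    Then x = 10 + 11·3 = 43, valid modulo lcm(11, 7) = 77: x ≡ 43 (mod 77).
  Combine with x ≡ 2 (mod 4): since gcd(77, 4) = 1, we get a unique residue mod 308.
    Write x = 43 + 77·t and substitute into x ≡ 2 (mod 4): 77·t ≡ 2 − 43 = -41 (mod 4).
    Reduce coefficients mod 4: 1·t ≡ 3 (mod 4).
    So t ≡ 3 (mod 4).
    Then x = 43 + 77·3 = 274, valid modulo lcm(77, 4) = 308: x ≡ 274 (mod 308).
Verify: 274 mod 11 = 10 ✓, 274 mod 7 = 1 ✓, 274 mod 4 = 2 ✓.

x ≡ 274 (mod 308).


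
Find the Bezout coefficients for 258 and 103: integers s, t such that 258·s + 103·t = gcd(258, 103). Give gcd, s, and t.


Euclidean algorithm on (258, 103) — divide until remainder is 0:
  258 = 2 · 103 + 52
  103 = 1 · 52 + 51
  52 = 1 · 51 + 1
  51 = 51 · 1 + 0
gcd(258, 103) = 1.
Track Bezout coefficients alongside the remainders: start with r₀ = 258 = a·1 + b·0 (s = 1, t = 0) and r₁ = 103 = a·0 + b·1 (s = 0, t = 1); each new remainder r_{k+1} = r_{k-1} − q_k·r_k inherits s_{k+1} = s_{k-1} − q_k·s_k, t_{k+1} = t_{k-1} − q_k·t_k, so r_k = a·s_k + b·t_k at every step:
  q = 2: r = 52, s = 1 − 2·0 = 1, t = 0 − 2·1 = -2  (check: 258·1 + 103·(-2) = 52)
  q = 1: r = 51, s = 0 − 1·1 = -1, t = 1 − 1·(-2) = 3  (check: 258·(-1) + 103·3 = 51)
  q = 1: r = 1, s = 1 − 1·(-1) = 2, t = -2 − 1·3 = -5  (check: 258·2 + 103·(-5) = 1)
The row with r = 1 (the gcd) gives the Bezout coefficients s = 2, t = -5.
Result: 258 · (2) + 103 · (-5) = 1.

gcd(258, 103) = 1; s = 2, t = -5 (check: 258·2 + 103·(-5) = 1).


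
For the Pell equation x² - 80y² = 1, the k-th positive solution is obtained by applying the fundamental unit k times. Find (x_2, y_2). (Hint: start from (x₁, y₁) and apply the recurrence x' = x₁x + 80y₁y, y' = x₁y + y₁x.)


Step 1: Find the fundamental solution (x₁, y₁) of x² - 80y² = 1.
  Expand √80 as a continued fraction. a₀ = ⌊√80⌋ = 8; iterate m_{k+1} = d_k·a_k − m_k, d_{k+1} = (80 − m_{k+1}²)/d_k, a_{k+1} = ⌊(a₀ + m_{k+1})/d_{k+1}⌋ (starting m₀ = 0, d₀ = 1), with convergents p_k = a_k·p_{k-1} + p_{k-2}, q_k = a_k·q_{k-1} + q_{k-2} (p₋₁ = 1, q₋₁ = 0):
  k = 0: a₀ = 8; p₀/q₀ = 8/1; p₀² − 80·q₀² = 64 − 80 = -16.
  k = 1: m = 8, d = 16, a = ⌊(8 + 8)/16⌋ = 1; p/q = (1·8 + 1)/(1·1 + 0) = 9/1; p² − 80·q² = 81 − 80 = 1.
  The first convergent with p² − 80·q² = 1 gives the fundamental solution (x₁, y₁) = (9, 1).
Step 2: Apply the recurrence (x_{n+1}, y_{n+1}) = (x₁x_n + 80y₁y_n, x₁y_n + y₁x_n) repeatedly.
  From (x_1, y_1) = (9, 1): x_2 = 9·9 + 80·1·1 = 161; y_2 = 9·1 + 1·9 = 18.
Step 3: Verify x_2² - 80·y_2² = 25921 - 25920 = 1 (should be 1). ✓

(x_1, y_1) = (9, 1); (x_2, y_2) = (161, 18).


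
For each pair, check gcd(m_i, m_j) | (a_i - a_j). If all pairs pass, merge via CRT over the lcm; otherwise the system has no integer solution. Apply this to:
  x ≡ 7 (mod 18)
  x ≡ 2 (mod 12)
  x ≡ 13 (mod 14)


Moduli 18, 12, 14 are not pairwise coprime, so CRT works modulo lcm(m_i) when all pairwise compatibility conditions hold.
Pairwise compatibility: gcd(m_i, m_j) must divide a_i - a_j for every pair.
Merge one congruence at a time:
  Start: x ≡ 7 (mod 18).
  Combine with x ≡ 2 (mod 12): gcd(18, 12) = 6, and 2 - 7 = -5 is NOT divisible by 6.
    ⇒ system is inconsistent (no integer solution).

No solution (the system is inconsistent).


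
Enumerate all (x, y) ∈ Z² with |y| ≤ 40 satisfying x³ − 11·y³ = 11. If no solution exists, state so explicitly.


The equation is x³ - 11y³ = 11. For fixed y, x³ = 11·y³ + 11, so a solution requires the RHS to be a perfect cube.
Strategy: iterate y from -40 to 40, compute RHS = 11·y³ + 11, and check whether it is a (positive or negative) perfect cube.
Check small values of y:
  y = 0: RHS = 11 is not a perfect cube.
  y = 1: RHS = 22 is not a perfect cube.
  y = -1: RHS = 0 = (0)³ ⇒ x = 0 works.
  y = 2: RHS = 99 is not a perfect cube.
  y = -2: RHS = -77 is not a perfect cube.
  y = 3: RHS = 308 is not a perfect cube.
  y = -3: RHS = -286 is not a perfect cube.
Continuing the search up to |y| = 40 finds no further solutions beyond those listed.
Collected solutions: (0, -1).

Solutions (with |y| ≤ 40): (0, -1).


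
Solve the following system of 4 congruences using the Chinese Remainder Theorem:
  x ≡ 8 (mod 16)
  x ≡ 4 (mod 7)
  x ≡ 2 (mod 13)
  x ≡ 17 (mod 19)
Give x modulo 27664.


Product of moduli M = 16 · 7 · 13 · 19 = 27664.
Merge one congruence at a time:
  Start: x ≡ 8 (mod 16).
  Combine with x ≡ 4 (mod 7); new modulus lcm = 112.
    Write x = 8 + 16·t and substitute into x ≡ 4 (mod 7): 16·t ≡ 4 − 8 = -4 (mod 7).
    Reduce coefficients mod 7: 2·t ≡ 3 (mod 7).
    The inverse of 2 mod 7 is 4 (since 2·4 = 8 = 1·7 + 1), so t ≡ 4·3 = 12 ≡ 5 (mod 7).
    Then x = 8 + 16·5 = 88, valid modulo lcm(16, 7) = 112: x ≡ 88 (mod 112).
  Combine with x ≡ 2 (mod 13); new modulus lcm = 1456.
    Write x = 88 + 112·t and substitute into x ≡ 2 (mod 13): 112·t ≡ 2 − 88 = -86 (mod 13).
    Reduce coefficients mod 13: 8·t ≡ 5 (mod 13).
    The inverse of 8 mod 13 is 5 (since 8·5 = 40 = 3·13 + 1), so t ≡ 5·5 = 25 ≡ 12 (mod 13).
    Then x = 88 + 112·12 = 1432, valid modulo lcm(112, 13) = 1456: x ≡ 1432 (mod 1456).
  Combine with x ≡ 17 (mod 19); new modulus lcm = 27664.
    Write x = 1432 + 1456·t and substitute into x ≡ 17 (mod 19): 1456·t ≡ 17 − 1432 = -1415 (mod 19).
    Reduce coefficients mod 19: 12·t ≡ 10 (mod 19).
    The inverse of 12 mod 19 is 8 (since 12·8 = 96 = 5·19 + 1), so t ≡ 8·10 = 80 ≡ 4 (mod 19).
    Then x = 1432 + 1456·4 = 7256, valid modulo lcm(1456, 19) = 27664: x ≡ 7256 (mod 27664).
Verify against each original: 7256 mod 16 = 8, 7256 mod 7 = 4, 7256 mod 13 = 2, 7256 mod 19 = 17.

x ≡ 7256 (mod 27664).


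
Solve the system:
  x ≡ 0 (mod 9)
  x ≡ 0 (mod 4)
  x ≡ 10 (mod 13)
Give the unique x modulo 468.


Moduli 9, 4, 13 are pairwise coprime; by CRT there is a unique solution modulo M = 9 · 4 · 13 = 468.
Solve pairwise, accumulating the modulus:
  Start with x ≡ 0 (mod 9).
  Combine with x ≡ 0 (mod 4): since gcd(9, 4) = 1, we get a unique residue mod 36.
    Write x = 0 + 9·t and substitute into x ≡ 0 (mod 4): 9·t ≡ 0 − 0 = 0 (mod 4).
    Reduce coefficients mod 4: 1·t ≡ 0 (mod 4).
    So t ≡ 0 (mod 4).
    Then x = 0 + 9·0 = 0, valid modulo lcm(9, 4) = 36: x ≡ 0 (mod 36).
  Combine with x ≡ 10 (mod 13): since gcd(36, 13) = 1, we get a unique residue mod 468.
    Write x = 0 + 36·t and substitute into x ≡ 10 (mod 13): 36·t ≡ 10 − 0 = 10 (mod 13).
    Reduce coefficients mod 13: 10·t ≡ 10 (mod 13).
    The inverse of 10 mod 13 is 4 (since 10·4 = 40 = 3·13 + 1), so t ≡ 4·10 = 40 ≡ 1 (mod 13).
    Then x = 0 + 36·1 = 36, valid modulo lcm(36, 13) = 468: x ≡ 36 (mod 468).
Verify: 36 mod 9 = 0 ✓, 36 mod 4 = 0 ✓, 36 mod 13 = 10 ✓.

x ≡ 36 (mod 468).


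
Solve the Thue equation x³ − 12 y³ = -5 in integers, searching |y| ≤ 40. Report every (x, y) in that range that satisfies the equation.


The equation is x³ - 12y³ = -5. For fixed y, x³ = 12·y³ − 5, so a solution requires the RHS to be a perfect cube.
Strategy: iterate y from -40 to 40, compute RHS = 12·y³ − 5, and check whether it is a (positive or negative) perfect cube.
Check small values of y:
  y = 0: RHS = -5 is not a perfect cube.
  y = 1: RHS = 7 is not a perfect cube.
  y = -1: RHS = -17 is not a perfect cube.
  y = 2: RHS = 91 is not a perfect cube.
  y = -2: RHS = -101 is not a perfect cube.
  y = 3: RHS = 319 is not a perfect cube.
  y = -3: RHS = -329 is not a perfect cube.
Continuing the search up to |y| = 40 finds no solutions either.
No (x, y) in the scanned range satisfies the equation.

No integer solutions with |y| ≤ 40.


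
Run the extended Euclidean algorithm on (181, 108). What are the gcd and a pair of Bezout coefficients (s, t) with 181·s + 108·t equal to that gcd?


Euclidean algorithm on (181, 108) — divide until remainder is 0:
  181 = 1 · 108 + 73
  108 = 1 · 73 + 35
  73 = 2 · 35 + 3
  35 = 11 · 3 + 2
  3 = 1 · 2 + 1
  2 = 2 · 1 + 0
gcd(181, 108) = 1.
Track Bezout coefficients alongside the remainders: start with r₀ = 181 = a·1 + b·0 (s = 1, t = 0) and r₁ = 108 = a·0 + b·1 (s = 0, t = 1); each new remainder r_{k+1} = r_{k-1} − q_k·r_k inherits s_{k+1} = s_{k-1} − q_k·s_k, t_{k+1} = t_{k-1} − q_k·t_k, so r_k = a·s_k + b·t_k at every step:
  q = 1: r = 73, s = 1 − 1·0 = 1, t = 0 − 1·1 = -1  (check: 181·1 + 108·(-1) = 73)
  q = 1: r = 35, s = 0 − 1·1 = -1, t = 1 − 1·(-1) = 2  (check: 181·(-1) + 108·2 = 35)
  q = 2: r = 3, s = 1 − 2·(-1) = 3, t = -1 − 2·2 = -5  (check: 181·3 + 108·(-5) = 3)
  q = 11: r = 2, s = -1 − 11·3 = -34, t = 2 − 11·(-5) = 57  (check: 181·(-34) + 108·57 = 2)
  q = 1: r = 1, s = 3 − 1·(-34) = 37, t = -5 − 1·57 = -62  (check: 181·37 + 108·(-62) = 1)
The row with r = 1 (the gcd) gives the Bezout coefficients s = 37, t = -62.
Result: 181 · (37) + 108 · (-62) = 1.

gcd(181, 108) = 1; s = 37, t = -62 (check: 181·37 + 108·(-62) = 1).


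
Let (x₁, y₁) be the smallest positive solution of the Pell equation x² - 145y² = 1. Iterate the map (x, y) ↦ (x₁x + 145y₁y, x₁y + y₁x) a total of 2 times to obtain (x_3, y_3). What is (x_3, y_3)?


Step 1: Find the fundamental solution (x₁, y₁) of x² - 145y² = 1.
  Expand √145 as a continued fraction. a₀ = ⌊√145⌋ = 12; iterate m_{k+1} = d_k·a_k − m_k, d_{k+1} = (145 − m_{k+1}²)/d_k, a_{k+1} = ⌊(a₀ + m_{k+1})/d_{k+1}⌋ (starting m₀ = 0, d₀ = 1), with convergents p_k = a_k·p_{k-1} + p_{k-2}, q_k = a_k·q_{k-1} + q_{k-2} (p₋₁ = 1, q₋₁ = 0):
  k = 0: a₀ = 12; p₀/q₀ = 12/1; p₀² − 145·q₀² = 144 − 145 = -1.
  k = 1: m = 12, d = 1, a = ⌊(12 + 12)/1⌋ = 24; p/q = (24·12 + 1)/(24·1 + 0) = 289/24; p² − 145·q² = 83521 − 83520 = 1.
  The first convergent with p² − 145·q² = 1 gives the fundamental solution (x₁, y₁) = (289, 24).
Step 2: Apply the recurrence (x_{n+1}, y_{n+1}) = (x₁x_n + 145y₁y_n, x₁y_n + y₁x_n) repeatedly.
  From (x_1, y_1) = (289, 24): x_2 = 289·289 + 145·24·24 = 167041; y_2 = 289·24 + 24·289 = 13872.
  From (x_2, y_2) = (167041, 13872): x_3 = 289·167041 + 145·24·13872 = 96549409; y_3 = 289·13872 + 24·167041 = 8017992.
Step 3: Verify x_3² - 145·y_3² = 9321788378249281 - 9321788378249280 = 1 (should be 1). ✓

(x_1, y_1) = (289, 24); (x_3, y_3) = (96549409, 8017992).


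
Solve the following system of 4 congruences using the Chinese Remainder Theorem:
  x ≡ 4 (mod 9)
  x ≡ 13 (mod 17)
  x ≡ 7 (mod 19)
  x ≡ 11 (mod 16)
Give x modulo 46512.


Product of moduli M = 9 · 17 · 19 · 16 = 46512.
Merge one congruence at a time:
  Start: x ≡ 4 (mod 9).
  Combine with x ≡ 13 (mod 17); new modulus lcm = 153.
    Write x = 4 + 9·t and substitute into x ≡ 13 (mod 17): 9·t ≡ 13 − 4 = 9 (mod 17).
    The inverse of 9 mod 17 is 2 (since 9·2 = 18 = 1·17 + 1), so t ≡ 2·9 = 18 ≡ 1 (mod 17).
    Then x = 4 + 9·1 = 13, valid modulo lcm(9, 17) = 153: x ≡ 13 (mod 153).
  Combine with x ≡ 7 (mod 19); new modulus lcm = 2907.
    Write x = 13 + 153·t and substitute into x ≡ 7 (mod 19): 153·t ≡ 7 − 13 = -6 (mod 19).
    Reduce coefficients mod 19: 1·t ≡ 13 (mod 19).
    So t ≡ 13 (mod 19).
    Then x = 13 + 153·13 = 2002, valid modulo lcm(153, 19) = 2907: x ≡ 2002 (mod 2907).
  Combine with x ≡ 11 (mod 16); new modulus lcm = 46512.
    Write x = 2002 + 2907·t and substitute into x ≡ 11 (mod 16): 2907·t ≡ 11 − 2002 = -1991 (mod 16).
    Reduce coefficients mod 16: 11·t ≡ 9 (mod 16).
    The inverse of 11 mod 16 is 3 (since 11·3 = 33 = 2·16 + 1), so t ≡ 3·9 = 27 ≡ 11 (mod 16).
    Then x = 2002 + 2907·11 = 33979, valid modulo lcm(2907, 16) = 46512: x ≡ 33979 (mod 46512).
Verify against each original: 33979 mod 9 = 4, 33979 mod 17 = 13, 33979 mod 19 = 7, 33979 mod 16 = 11.

x ≡ 33979 (mod 46512).


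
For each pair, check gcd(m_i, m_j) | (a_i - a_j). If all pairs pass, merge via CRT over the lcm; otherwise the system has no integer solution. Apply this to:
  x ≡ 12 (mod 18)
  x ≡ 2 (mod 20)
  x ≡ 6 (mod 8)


Moduli 18, 20, 8 are not pairwise coprime, so CRT works modulo lcm(m_i) when all pairwise compatibility conditions hold.
Pairwise compatibility: gcd(m_i, m_j) must divide a_i - a_j for every pair.
Merge one congruence at a time:
  Start: x ≡ 12 (mod 18).
  Combine with x ≡ 2 (mod 20): gcd(18, 20) = 2; 2 - 12 = -10, which IS divisible by 2, so compatible.
    Write x = 12 + 18·t and substitute into x ≡ 2 (mod 20): 18·t ≡ 2 − 12 = -10 (mod 20).
    Divide the congruence (and modulus) by g = 2: 9·t ≡ -5 (mod 10).
    Reduce coefficients mod 10: 9·t ≡ 5 (mod 10).
    The inverse of 9 mod 10 is 9 (since 9·9 = 81 = 8·10 + 1), so t ≡ 9·5 = 45 ≡ 5 (mod 10).
    Then x = 12 + 18·5 = 102, valid modulo lcm(18, 20) = 180: x ≡ 102 (mod 180).
  Combine with x ≡ 6 (mod 8): gcd(180, 8) = 4; 6 - 102 = -96, which IS divisible by 4, so compatible.
    Write x = 102 + 180·t and substitute into x ≡ 6 (mod 8): 180·t ≡ 6 − 102 = -96 (mod 8).
    Divide the congruence (and modulus) by g = 4: 45·t ≡ -24 (mod 2).
    Reduce coefficients mod 2: 1·t ≡ 0 (mod 2).
    So t ≡ 0 (mod 2).
    Then x = 102 + 180·0 = 102, valid modulo lcm(180, 8) = 360: x ≡ 102 (mod 360).
Verify: 102 mod 18 = 12, 102 mod 20 = 2, 102 mod 8 = 6.

x ≡ 102 (mod 360).


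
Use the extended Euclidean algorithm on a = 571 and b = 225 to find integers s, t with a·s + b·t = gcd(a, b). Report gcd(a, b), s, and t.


Euclidean algorithm on (571, 225) — divide until remainder is 0:
  571 = 2 · 225 + 121
  225 = 1 · 121 + 104
  121 = 1 · 104 + 17
  104 = 6 · 17 + 2
  17 = 8 · 2 + 1
  2 = 2 · 1 + 0
gcd(571, 225) = 1.
Track Bezout coefficients alongside the remainders: start with r₀ = 571 = a·1 + b·0 (s = 1, t = 0) and r₁ = 225 = a·0 + b·1 (s = 0, t = 1); each new remainder r_{k+1} = r_{k-1} − q_k·r_k inherits s_{k+1} = s_{k-1} − q_k·s_k, t_{k+1} = t_{k-1} − q_k·t_k, so r_k = a·s_k + b·t_k at every step:
  q = 2: r = 121, s = 1 − 2·0 = 1, t = 0 − 2·1 = -2  (check: 571·1 + 225·(-2) = 121)
  q = 1: r = 104, s = 0 − 1·1 = -1, t = 1 − 1·(-2) = 3  (check: 571·(-1) + 225·3 = 104)
  q = 1: r = 17, s = 1 − 1·(-1) = 2, t = -2 − 1·3 = -5  (check: 571·2 + 225·(-5) = 17)
  q = 6: r = 2, s = -1 − 6·2 = -13, t = 3 − 6·(-5) = 33  (check: 571·(-13) + 225·33 = 2)
  q = 8: r = 1, s = 2 − 8·(-13) = 106, t = -5 − 8·33 = -269  (check: 571·106 + 225·(-269) = 1)
The row with r = 1 (the gcd) gives the Bezout coefficients s = 106, t = -269.
Result: 571 · (106) + 225 · (-269) = 1.

gcd(571, 225) = 1; s = 106, t = -269 (check: 571·106 + 225·(-269) = 1).


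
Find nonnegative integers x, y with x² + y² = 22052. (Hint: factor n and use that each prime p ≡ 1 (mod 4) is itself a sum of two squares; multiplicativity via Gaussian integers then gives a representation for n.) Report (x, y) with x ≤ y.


Step 1: Factor n = 22052 = 2^2 · 37 · 149.
Step 2: Check the mod-4 condition on each prime factor: 2 = 2 (special); 37 ≡ 1 (mod 4), exponent 1; 149 ≡ 1 (mod 4), exponent 1.
All primes ≡ 3 (mod 4) appear to even exponent (or don't appear), so by the two-squares theorem n IS expressible as a sum of two squares.
Step 3: Build a representation. Group n = k² · m with k = 2 and m = 37 · 149 = 5513 (a product of primes ≡ 1 (mod 4)); a representation of m scales to one of n via (k·x)² + (k·y)² = k²(x² + y²). Each prime p ≡ 1 (mod 4) is itself a sum of two squares; find a² by testing p − a² for a perfect square:
  37: 37 − 1² = 36 = 6² ⇒ 37 = 1² + 6².
  149: 149 − 1² = 148, 149 − 2² = 145, 149 − 3² = 140, 149 − 4² = 133, 149 − 5² = 124, 149 − 6² = 113, 149 − 7² = 100 = 10² ⇒ 149 = 7² + 10².
  Combine using the Brahmagupta–Fibonacci identity (a² + b²)(c² + d²) = (ac − bd)² + (ad + bc)² = (ac + bd)² + (ad − bc)²:
  37 · 149 = 5513: from (1² + 6²)(7² + 10²), take (1·7 − 6·10, 1·10 + 6·7) = (7 − 60, 10 + 42) = (-53, 52); dropping signs (only squares matter) gives (53, 52); check 53² + 52² = 2809 + 2704 = 5513 ✓.
  Scale by k = 2: (2·53, 2·52) = (106, 104).
Step 4: Order so x ≤ y and verify: 104² + 106² = 10816 + 11236 = 22052 = n. ✓

n = 22052 = 104² + 106² (one valid representation with x ≤ y).


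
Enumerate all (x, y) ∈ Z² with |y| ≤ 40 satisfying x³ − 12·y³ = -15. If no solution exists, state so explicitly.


The equation is x³ - 12y³ = -15. For fixed y, x³ = 12·y³ − 15, so a solution requires the RHS to be a perfect cube.
Strategy: iterate y from -40 to 40, compute RHS = 12·y³ − 15, and check whether it is a (positive or negative) perfect cube.
Check small values of y:
  y = 0: RHS = -15 is not a perfect cube.
  y = 1: RHS = -3 is not a perfect cube.
  y = -1: RHS = -27 = (-3)³ ⇒ x = -3 works.
  y = 2: RHS = 81 is not a perfect cube.
  y = -2: RHS = -111 is not a perfect cube.
  y = 3: RHS = 309 is not a perfect cube.
  y = -3: RHS = -339 is not a perfect cube.
Continuing the search up to |y| = 40 finds no further solutions beyond those listed.
Collected solutions: (-3, -1).

Solutions (with |y| ≤ 40): (-3, -1).


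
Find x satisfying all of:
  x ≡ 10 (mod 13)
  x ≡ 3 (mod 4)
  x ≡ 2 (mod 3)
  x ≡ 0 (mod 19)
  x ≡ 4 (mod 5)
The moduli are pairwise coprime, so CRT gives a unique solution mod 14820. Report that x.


Product of moduli M = 13 · 4 · 3 · 19 · 5 = 14820.
Merge one congruence at a time:
  Start: x ≡ 10 (mod 13).
  Combine with x ≡ 3 (mod 4); new modulus lcm = 52.
    Write x = 10 + 13·t and substitute into x ≡ 3 (mod 4): 13·t ≡ 3 − 10 = -7 (mod 4).
    Reduce coefficients mod 4: 1·t ≡ 1 (mod 4).
    So t ≡ 1 (mod 4).
    Then x = 10 + 13·1 = 23, valid modulo lcm(13, 4) = 52: x ≡ 23 (mod 52).
  Combine with x ≡ 2 (mod 3); new modulus lcm = 156.
    Write x = 23 + 52·t and substitute into x ≡ 2 (mod 3): 52·t ≡ 2 − 23 = -21 (mod 3).
    Reduce coefficients mod 3: 1·t ≡ 0 (mod 3).
    So t ≡ 0 (mod 3).
    Then x = 23 + 52·0 = 23, valid modulo lcm(52, 3) = 156: x ≡ 23 (mod 156).
  Combine with x ≡ 0 (mod 19); new modulus lcm = 2964.
    Write x = 23 + 156·t and substitute into x ≡ 0 (mod 19): 156·t ≡ 0 − 23 = -23 (mod 19).
    Reduce coefficients mod 19: 4·t ≡ 15 (mod 19).
    The inverse of 4 mod 19 is 5 (since 4·5 = 20 = 1·19 + 1), so t ≡ 5·15 = 75 ≡ 18 (mod 19).
    Then x = 23 + 156·18 = 2831, valid modulo lcm(156, 19) = 2964: x ≡ 2831 (mod 2964).
  Combine with x ≡ 4 (mod 5); new modulus lcm = 14820.
    Write x = 2831 + 2964·t and substitute into x ≡ 4 (mod 5): 2964·t ≡ 4 − 2831 = -2827 (mod 5).
    Reduce coefficients mod 5: 4·t ≡ 3 (mod 5).
    The inverse of 4 mod 5 is 4 (since 4·4 = 16 = 3·5 + 1), so t ≡ 4·3 = 12 ≡ 2 (mod 5).
    Then x = 2831 + 2964·2 = 8759, valid modulo lcm(2964, 5) = 14820: x ≡ 8759 (mod 14820).
Verify against each original: 8759 mod 13 = 10, 8759 mod 4 = 3, 8759 mod 3 = 2, 8759 mod 19 = 0, 8759 mod 5 = 4.

x ≡ 8759 (mod 14820).


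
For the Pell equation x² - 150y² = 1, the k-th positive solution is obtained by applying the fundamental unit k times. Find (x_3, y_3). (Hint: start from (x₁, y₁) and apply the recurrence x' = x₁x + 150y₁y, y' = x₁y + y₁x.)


Step 1: Find the fundamental solution (x₁, y₁) of x² - 150y² = 1.
  Expand √150 as a continued fraction. a₀ = ⌊√150⌋ = 12; iterate m_{k+1} = d_k·a_k − m_k, d_{k+1} = (150 − m_{k+1}²)/d_k, a_{k+1} = ⌊(a₀ + m_{k+1})/d_{k+1}⌋ (starting m₀ = 0, d₀ = 1), with convergents p_k = a_k·p_{k-1} + p_{k-2}, q_k = a_k·q_{k-1} + q_{k-2} (p₋₁ = 1, q₋₁ = 0):
  k = 0: a₀ = 12; p₀/q₀ = 12/1; p₀² − 150·q₀² = 144 − 150 = -6.
  k = 1: m = 12, d = 6, a = ⌊(12 + 12)/6⌋ = 4; p/q = (4·12 + 1)/(4·1 + 0) = 49/4; p² − 150·q² = 2401 − 2400 = 1.
  The first convergent with p² − 150·q² = 1 gives the fundamental solution (x₁, y₁) = (49, 4).
Step 2: Apply the recurrence (x_{n+1}, y_{n+1}) = (x₁x_n + 150y₁y_n, x₁y_n + y₁x_n) repeatedly.
  From (x_1, y_1) = (49, 4): x_2 = 49·49 + 150·4·4 = 4801; y_2 = 49·4 + 4·49 = 392.
  From (x_2, y_2) = (4801, 392): x_3 = 49·4801 + 150·4·392 = 470449; y_3 = 49·392 + 4·4801 = 38412.
Step 3: Verify x_3² - 150·y_3² = 221322261601 - 221322261600 = 1 (should be 1). ✓

(x_1, y_1) = (49, 4); (x_3, y_3) = (470449, 38412).


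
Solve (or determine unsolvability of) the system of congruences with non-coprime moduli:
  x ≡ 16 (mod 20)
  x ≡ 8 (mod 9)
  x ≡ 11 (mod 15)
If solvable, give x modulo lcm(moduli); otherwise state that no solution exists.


Moduli 20, 9, 15 are not pairwise coprime, so CRT works modulo lcm(m_i) when all pairwise compatibility conditions hold.
Pairwise compatibility: gcd(m_i, m_j) must divide a_i - a_j for every pair.
Merge one congruence at a time:
  Start: x ≡ 16 (mod 20).
  Combine with x ≡ 8 (mod 9): gcd(20, 9) = 1; 8 - 16 = -8, which IS divisible by 1, so compatible.
    Write x = 16 + 20·t and substitute into x ≡ 8 (mod 9): 20·t ≡ 8 − 16 = -8 (mod 9).
    Reduce coefficients mod 9: 2·t ≡ 1 (mod 9).
    The inverse of 2 mod 9 is 5 (since 2·5 = 10 = 1·9 + 1), so t ≡ 5·1 = 5 ≡ 5 (mod 9).
    Then x = 16 + 20·5 = 116, valid modulo lcm(20, 9) = 180: x ≡ 116 (mod 180).
  Combine with x ≡ 11 (mod 15): gcd(180, 15) = 15; 11 - 116 = -105, which IS divisible by 15, so compatible.
    Write x = 116 + 180·t and substitute into x ≡ 11 (mod 15): 180·t ≡ 11 − 116 = -105 (mod 15).
    Divide the congruence (and modulus) by g = 15: 12·t ≡ -7 (mod 1).
    Modulo 1 every t works; take t = 0.
    Then x = 116 + 180·0 = 116, valid modulo lcm(180, 15) = 180: x ≡ 116 (mod 180).
Verify: 116 mod 20 = 16, 116 mod 9 = 8, 116 mod 15 = 11.

x ≡ 116 (mod 180).


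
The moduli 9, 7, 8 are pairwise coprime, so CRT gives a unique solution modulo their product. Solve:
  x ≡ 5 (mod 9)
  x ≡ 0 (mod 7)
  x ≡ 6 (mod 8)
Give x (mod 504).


Moduli 9, 7, 8 are pairwise coprime; by CRT there is a unique solution modulo M = 9 · 7 · 8 = 504.
Solve pairwise, accumulating the modulus:
  Start with x ≡ 5 (mod 9).
  Combine with x ≡ 0 (mod 7): since gcd(9, 7) = 1, we get a unique residue mod 63.
    Write x = 5 + 9·t and substitute into x ≡ 0 (mod 7): 9·t ≡ 0 − 5 = -5 (mod 7).
    Reduce coefficients mod 7: 2·t ≡ 2 (mod 7).
    The inverse of 2 mod 7 is 4 (since 2·4 = 8 = 1·7 + 1), so t ≡ 4·2 = 8 ≡ 1 (mod 7).
    Then x = 5 + 9·1 = 14, valid modulo lcm(9, 7) = 63: x ≡ 14 (mod 63).
  Combine with x ≡ 6 (mod 8): since gcd(63, 8) = 1, we get a unique residue mod 504.
    Write x = 14 + 63·t and substitute into x ≡ 6 (mod 8): 63·t ≡ 6 − 14 = -8 (mod 8).
    Reduce coefficients mod 8: 7·t ≡ 0 (mod 8).
    The inverse of 7 mod 8 is 7 (since 7·7 = 49 = 6·8 + 1), so t ≡ 7·0 = 0 ≡ 0 (mod 8).
    Then x = 14 + 63·0 = 14, valid modulo lcm(63, 8) = 504: x ≡ 14 (mod 504).
Verify: 14 mod 9 = 5 ✓, 14 mod 7 = 0 ✓, 14 mod 8 = 6 ✓.

x ≡ 14 (mod 504).


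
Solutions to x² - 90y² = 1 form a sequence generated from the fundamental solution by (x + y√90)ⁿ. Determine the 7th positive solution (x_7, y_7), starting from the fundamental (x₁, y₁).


Step 1: Find the fundamental solution (x₁, y₁) of x² - 90y² = 1.
  Expand √90 as a continued fraction. a₀ = ⌊√90⌋ = 9; iterate m_{k+1} = d_k·a_k − m_k, d_{k+1} = (90 − m_{k+1}²)/d_k, a_{k+1} = ⌊(a₀ + m_{k+1})/d_{k+1}⌋ (starting m₀ = 0, d₀ = 1), with convergents p_k = a_k·p_{k-1} + p_{k-2}, q_k = a_k·q_{k-1} + q_{k-2} (p₋₁ = 1, q₋₁ = 0):
  k = 0: a₀ = 9; p₀/q₀ = 9/1; p₀² − 90·q₀² = 81 − 90 = -9.
  k = 1: m = 9, d = 9, a = ⌊(9 + 9)/9⌋ = 2; p/q = (2·9 + 1)/(2·1 + 0) = 19/2; p² − 90·q² = 361 − 360 = 1.
  The first convergent with p² − 90·q² = 1 gives the fundamental solution (x₁, y₁) = (19, 2).
Step 2: Apply the recurrence (x_{n+1}, y_{n+1}) = (x₁x_n + 90y₁y_n, x₁y_n + y₁x_n) repeatedly.
  From (x_1, y_1) = (19, 2): x_2 = 19·19 + 90·2·2 = 721; y_2 = 19·2 + 2·19 = 76.
  From (x_2, y_2) = (721, 76): x_3 = 19·721 + 90·2·76 = 27379; y_3 = 19·76 + 2·721 = 2886.
  From (x_3, y_3) = (27379, 2886): x_4 = 19·27379 + 90·2·2886 = 1039681; y_4 = 19·2886 + 2·27379 = 109592.
  From (x_4, y_4) = (1039681, 109592): x_5 = 19·1039681 + 90·2·109592 = 39480499; y_5 = 19·109592 + 2·1039681 = 4161610.
  From (x_5, y_5) = (39480499, 4161610): x_6 = 19·39480499 + 90·2·4161610 = 1499219281; y_6 = 19·4161610 + 2·39480499 = 158031588.
  From (x_6, y_6) = (1499219281, 158031588): x_7 = 19·1499219281 + 90·2·158031588 = 56930852179; y_7 = 19·158031588 + 2·1499219281 = 6001038734.
Step 3: Verify x_7² - 90·y_7² = 3241121929827149048041 - 3241121929827149048040 = 1 (should be 1). ✓

(x_1, y_1) = (19, 2); (x_7, y_7) = (56930852179, 6001038734).


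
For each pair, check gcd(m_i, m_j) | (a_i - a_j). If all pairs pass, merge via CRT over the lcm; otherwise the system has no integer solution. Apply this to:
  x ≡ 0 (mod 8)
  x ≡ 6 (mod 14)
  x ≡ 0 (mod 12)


Moduli 8, 14, 12 are not pairwise coprime, so CRT works modulo lcm(m_i) when all pairwise compatibility conditions hold.
Pairwise compatibility: gcd(m_i, m_j) must divide a_i - a_j for every pair.
Merge one congruence at a time:
  Start: x ≡ 0 (mod 8).
  Combine with x ≡ 6 (mod 14): gcd(8, 14) = 2; 6 - 0 = 6, which IS divisible by 2, so compatible.
    Write x = 0 + 8·t and substitute into x ≡ 6 (mod 14): 8·t ≡ 6 − 0 = 6 (mod 14).
    Divide the congruence (and modulus) by g = 2: 4·t ≡ 3 (mod 7).
    The inverse of 4 mod 7 is 2 (since 4·2 = 8 = 1·7 + 1), so t ≡ 2·3 = 6 ≡ 6 (mod 7).
    Then x = 0 + 8·6 = 48, valid modulo lcm(8, 14) = 56: x ≡ 48 (mod 56).
  Combine with x ≡ 0 (mod 12): gcd(56, 12) = 4; 0 - 48 = -48, which IS divisible by 4, so compatible.
    Write x = 48 + 56·t and substitute into x ≡ 0 (mod 12): 56·t ≡ 0 − 48 = -48 (mod 12).
    Divide the congruence (and modulus) by g = 4: 14·t ≡ -12 (mod 3).
    Reduce coefficients mod 3: 2·t ≡ 0 (mod 3).
    The inverse of 2 mod 3 is 2 (since 2·2 = 4 = 1·3 + 1), so t ≡ 2·0 = 0 ≡ 0 (mod 3).
    Then x = 48 + 56·0 = 48, valid modulo lcm(56, 12) = 168: x ≡ 48 (mod 168).
Verify: 48 mod 8 = 0, 48 mod 14 = 6, 48 mod 12 = 0.

x ≡ 48 (mod 168).


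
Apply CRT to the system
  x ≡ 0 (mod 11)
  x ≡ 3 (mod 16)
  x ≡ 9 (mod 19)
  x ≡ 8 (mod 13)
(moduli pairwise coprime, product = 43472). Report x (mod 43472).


Product of moduli M = 11 · 16 · 19 · 13 = 43472.
Merge one congruence at a time:
  Start: x ≡ 0 (mod 11).
  Combine with x ≡ 3 (mod 16); new modulus lcm = 176.
    Write x = 0 + 11·t and substitute into x ≡ 3 (mod 16): 11·t ≡ 3 − 0 = 3 (mod 16).
    The inverse of 11 mod 16 is 3 (since 11·3 = 33 = 2·16 + 1), so t ≡ 3·3 = 9 ≡ 9 (mod 16).
    Then x = 0 + 11·9 = 99, valid modulo lcm(11, 16) = 176: x ≡ 99 (mod 176).
  Combine with x ≡ 9 (mod 19); new modulus lcm = 3344.
    Write x = 99 + 176·t and substitute into x ≡ 9 (mod 19): 176·t ≡ 9 − 99 = -90 (mod 19).
    Reduce coefficients mod 19: 5·t ≡ 5 (mod 19).
    The inverse of 5 mod 19 is 4 (since 5·4 = 20 = 1·19 + 1), so t ≡ 4·5 = 20 ≡ 1 (mod 19).
    Then x = 99 + 176·1 = 275, valid modulo lcm(176, 19) = 3344: x ≡ 275 (mod 3344).
  Combine with x ≡ 8 (mod 13); new modulus lcm = 43472.
    Write x = 275 + 3344·t and substitute into x ≡ 8 (mod 13): 3344·t ≡ 8 − 275 = -267 (mod 13).
    Reduce coefficients mod 13: 3·t ≡ 6 (mod 13).
    The inverse of 3 mod 13 is 9 (since 3·9 = 27 = 2·13 + 1), so t ≡ 9·6 = 54 ≡ 2 (mod 13).
    Then x = 275 + 3344·2 = 6963, valid modulo lcm(3344, 13) = 43472: x ≡ 6963 (mod 43472).
Verify against each original: 6963 mod 11 = 0, 6963 mod 16 = 3, 6963 mod 19 = 9, 6963 mod 13 = 8.

x ≡ 6963 (mod 43472).


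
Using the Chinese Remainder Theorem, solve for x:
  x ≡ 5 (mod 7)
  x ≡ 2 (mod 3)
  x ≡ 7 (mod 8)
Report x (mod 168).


Moduli 7, 3, 8 are pairwise coprime; by CRT there is a unique solution modulo M = 7 · 3 · 8 = 168.
Solve pairwise, accumulating the modulus:
  Start with x ≡ 5 (mod 7).
  Combine with x ≡ 2 (mod 3): since gcd(7, 3) = 1, we get a unique residue mod 21.
    Write x = 5 + 7·t and substitute into x ≡ 2 (mod 3): 7·t ≡ 2 − 5 = -3 (mod 3).
    Reduce coefficients mod 3: 1·t ≡ 0 (mod 3).
    So t ≡ 0 (mod 3).
    Then x = 5 + 7·0 = 5, valid modulo lcm(7, 3) = 21: x ≡ 5 (mod 21).
  Combine with x ≡ 7 (mod 8): since gcd(21, 8) = 1, we get a unique residue mod 168.
    Write x = 5 + 21·t and substitute into x ≡ 7 (mod 8): 21·t ≡ 7 − 5 = 2 (mod 8).
    Reduce coefficients mod 8: 5·t ≡ 2 (mod 8).
    The inverse of 5 mod 8 is 5 (since 5·5 = 25 = 3·8 + 1), so t ≡ 5·2 = 10 ≡ 2 (mod 8).
    Then x = 5 + 21·2 = 47, valid modulo lcm(21, 8) = 168: x ≡ 47 (mod 168).
Verify: 47 mod 7 = 5 ✓, 47 mod 3 = 2 ✓, 47 mod 8 = 7 ✓.

x ≡ 47 (mod 168).


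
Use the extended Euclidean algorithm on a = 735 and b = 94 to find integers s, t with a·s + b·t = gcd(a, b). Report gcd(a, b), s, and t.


Euclidean algorithm on (735, 94) — divide until remainder is 0:
  735 = 7 · 94 + 77
  94 = 1 · 77 + 17
  77 = 4 · 17 + 9
  17 = 1 · 9 + 8
  9 = 1 · 8 + 1
  8 = 8 · 1 + 0
gcd(735, 94) = 1.
Track Bezout coefficients alongside the remainders: start with r₀ = 735 = a·1 + b·0 (s = 1, t = 0) and r₁ = 94 = a·0 + b·1 (s = 0, t = 1); each new remainder r_{k+1} = r_{k-1} − q_k·r_k inherits s_{k+1} = s_{k-1} − q_k·s_k, t_{k+1} = t_{k-1} − q_k·t_k, so r_k = a·s_k + b·t_k at every step:
  q = 7: r = 77, s = 1 − 7·0 = 1, t = 0 − 7·1 = -7  (check: 735·1 + 94·(-7) = 77)
  q = 1: r = 17, s = 0 − 1·1 = -1, t = 1 − 1·(-7) = 8  (check: 735·(-1) + 94·8 = 17)
  q = 4: r = 9, s = 1 − 4·(-1) = 5, t = -7 − 4·8 = -39  (check: 735·5 + 94·(-39) = 9)
  q = 1: r = 8, s = -1 − 1·5 = -6, t = 8 − 1·(-39) = 47  (check: 735·(-6) + 94·47 = 8)
  q = 1: r = 1, s = 5 − 1·(-6) = 11, t = -39 − 1·47 = -86  (check: 735·11 + 94·(-86) = 1)
The row with r = 1 (the gcd) gives the Bezout coefficients s = 11, t = -86.
Result: 735 · (11) + 94 · (-86) = 1.

gcd(735, 94) = 1; s = 11, t = -86 (check: 735·11 + 94·(-86) = 1).


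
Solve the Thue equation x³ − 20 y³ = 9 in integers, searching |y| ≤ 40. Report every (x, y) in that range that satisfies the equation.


The equation is x³ - 20y³ = 9. For fixed y, x³ = 20·y³ + 9, so a solution requires the RHS to be a perfect cube.
Strategy: iterate y from -40 to 40, compute RHS = 20·y³ + 9, and check whether it is a (positive or negative) perfect cube.
Check small values of y:
  y = 0: RHS = 9 is not a perfect cube.
  y = 1: RHS = 29 is not a perfect cube.
  y = -1: RHS = -11 is not a perfect cube.
  y = 2: RHS = 169 is not a perfect cube.
  y = -2: RHS = -151 is not a perfect cube.
  y = 3: RHS = 549 is not a perfect cube.
  y = -3: RHS = -531 is not a perfect cube.
Continuing the search up to |y| = 40 finds no solutions either.
No (x, y) in the scanned range satisfies the equation.

No integer solutions with |y| ≤ 40.


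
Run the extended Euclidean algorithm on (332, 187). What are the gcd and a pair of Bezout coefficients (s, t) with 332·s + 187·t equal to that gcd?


Euclidean algorithm on (332, 187) — divide until remainder is 0:
  332 = 1 · 187 + 145
  187 = 1 · 145 + 42
  145 = 3 · 42 + 19
  42 = 2 · 19 + 4
  19 = 4 · 4 + 3
  4 = 1 · 3 + 1
  3 = 3 · 1 + 0
gcd(332, 187) = 1.
Track Bezout coefficients alongside the remainders: start with r₀ = 332 = a·1 + b·0 (s = 1, t = 0) and r₁ = 187 = a·0 + b·1 (s = 0, t = 1); each new remainder r_{k+1} = r_{k-1} − q_k·r_k inherits s_{k+1} = s_{k-1} − q_k·s_k, t_{k+1} = t_{k-1} − q_k·t_k, so r_k = a·s_k + b·t_k at every step:
  q = 1: r = 145, s = 1 − 1·0 = 1, t = 0 − 1·1 = -1  (check: 332·1 + 187·(-1) = 145)
  q = 1: r = 42, s = 0 − 1·1 = -1, t = 1 − 1·(-1) = 2  (check: 332·(-1) + 187·2 = 42)
  q = 3: r = 19, s = 1 − 3·(-1) = 4, t = -1 − 3·2 = -7  (check: 332·4 + 187·(-7) = 19)
  q = 2: r = 4, s = -1 − 2·4 = -9, t = 2 − 2·(-7) = 16  (check: 332·(-9) + 187·16 = 4)
  q = 4: r = 3, s = 4 − 4·(-9) = 40, t = -7 − 4·16 = -71  (check: 332·40 + 187·(-71) = 3)
  q = 1: r = 1, s = -9 − 1·40 = -49, t = 16 − 1·(-71) = 87  (check: 332·(-49) + 187·87 = 1)
The row with r = 1 (the gcd) gives the Bezout coefficients s = -49, t = 87.
Result: 332 · (-49) + 187 · (87) = 1.

gcd(332, 187) = 1; s = -49, t = 87 (check: 332·(-49) + 187·87 = 1).


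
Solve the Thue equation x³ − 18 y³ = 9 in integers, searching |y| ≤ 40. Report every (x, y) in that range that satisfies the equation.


The equation is x³ - 18y³ = 9. For fixed y, x³ = 18·y³ + 9, so a solution requires the RHS to be a perfect cube.
Strategy: iterate y from -40 to 40, compute RHS = 18·y³ + 9, and check whether it is a (positive or negative) perfect cube.
Check small values of y:
  y = 0: RHS = 9 is not a perfect cube.
  y = 1: RHS = 27 = (3)³ ⇒ x = 3 works.
  y = -1: RHS = -9 is not a perfect cube.
  y = 2: RHS = 153 is not a perfect cube.
  y = -2: RHS = -135 is not a perfect cube.
  y = 3: RHS = 495 is not a perfect cube.
  y = -3: RHS = -477 is not a perfect cube.
Continuing the search up to |y| = 40 finds no further solutions beyond those listed.
Collected solutions: (3, 1).

Solutions (with |y| ≤ 40): (3, 1).
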